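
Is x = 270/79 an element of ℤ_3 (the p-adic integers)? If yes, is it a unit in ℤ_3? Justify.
x ∈ ℤ_3 but not a unit; v_3(x) = 3 > 0

ℤ_3 = {x ∈ ℚ_3 : v_3(x) ≥ 0} and ℤ_3^× = {x ∈ ℤ_3 : v_3(x) = 0}. Here v_3(270/79) = v_3(num) − v_3(den) = 3; compare against these criteria.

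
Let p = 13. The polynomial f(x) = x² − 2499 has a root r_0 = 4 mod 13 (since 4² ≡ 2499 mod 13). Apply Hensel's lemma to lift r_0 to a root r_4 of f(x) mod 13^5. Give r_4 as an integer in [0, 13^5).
r_4 = 172293 (mod 371293)

Hensel's recurrence: r_{i+1} = r_i − f(r_i)·(f′(r_i))^{-1} mod 13^{i+2}, with f′(x) = 2x. Iterate:
  r_0 = 4 (mod 13)
  r_1 = 82 (mod 169)
  r_2 = 927 (mod 2197)
  r_3 = 927 (mod 28561)
  r_4 = 172293 (mod 371293)
Final: r_4 = 172293, and one checks f(r_4) ≡ 0 mod 13^5.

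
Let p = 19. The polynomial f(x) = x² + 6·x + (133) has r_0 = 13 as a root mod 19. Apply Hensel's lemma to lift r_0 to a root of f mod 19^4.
r_3 = 90567 (mod 130321)

Hensel: r_{i+1} = r_i − f(r_i)·(f′(r_i))^{-1} mod 19^{i+2}, f′(x) = 2x + 6. Iterate:
  r_0 = 13 (mod 19)
  r_1 = 317 (mod 361)
  r_2 = 1400 (mod 6859)
  r_3 = 90567 (mod 130321)
Final: r = 90567 satisfies f(r) ≡ 0 mod 19^4.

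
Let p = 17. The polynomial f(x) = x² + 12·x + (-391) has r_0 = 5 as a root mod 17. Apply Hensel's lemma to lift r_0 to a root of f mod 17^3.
r_2 = 2725 (mod 4913)

Hensel: r_{i+1} = r_i − f(r_i)·(f′(r_i))^{-1} mod 17^{i+2}, f′(x) = 2x + 12. Iterate:
  r_0 = 5 (mod 17)
  r_1 = 124 (mod 289)
  r_2 = 2725 (mod 4913)
Final: r = 2725 satisfies f(r) ≡ 0 mod 17^3.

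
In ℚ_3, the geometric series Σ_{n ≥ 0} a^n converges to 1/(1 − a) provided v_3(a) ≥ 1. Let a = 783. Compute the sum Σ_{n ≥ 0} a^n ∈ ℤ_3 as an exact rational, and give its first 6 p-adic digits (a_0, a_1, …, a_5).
Σ a^n = 1/(1 − a) = -1/782;  first 6 digits = (1, 0, 0, 2, 0, 0)

v_3(a) = 3 ≥ 1, so the series converges in ℤ_3 to 1/(1 − a) = 1/(1 − 783) = -1/782. Expand this rational in ℤ_3: compute digits iteratively via d_i = x_i mod 3, x_{i+1} = (x_i − d_i)/3. The first 6 digits are (1, 0, 0, 2, 0, 0).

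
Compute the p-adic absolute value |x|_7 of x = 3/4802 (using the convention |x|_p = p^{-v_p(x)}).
|3/4802|_7 = 2401

Step 1 — compute v_7(x) by factoring powers of 7 out of the numerator and denominator: v_7(3/4802) = -4. Step 2 — apply |x|_p = p^{-v_p(x)} = 7^{4} = 2401.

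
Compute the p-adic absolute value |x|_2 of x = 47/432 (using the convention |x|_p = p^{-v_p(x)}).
|47/432|_2 = 16

Step 1 — compute v_2(x) by factoring powers of 2 out of the numerator and denominator: v_2(47/432) = -4. Step 2 — apply |x|_p = p^{-v_p(x)} = 2^{4} = 16.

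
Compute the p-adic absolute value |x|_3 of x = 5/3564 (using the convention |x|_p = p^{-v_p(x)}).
|5/3564|_3 = 81

Step 1 — compute v_3(x) by factoring powers of 3 out of the numerator and denominator: v_3(5/3564) = -4. Step 2 — apply |x|_p = p^{-v_p(x)} = 3^{4} = 81.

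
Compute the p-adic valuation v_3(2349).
v_3(2349) = 4

v_3(n) is the largest exponent k such that 3^k divides n. Factor out: 2349 = 3^4 · 29. (Sign doesn't affect v_p.) So v_3(2349) = 4.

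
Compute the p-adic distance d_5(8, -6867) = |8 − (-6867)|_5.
d_5(8, -6867) = 1/625

Step 1 — x − y = 8 − (-6867) = 6875. Step 2 — v_5(6875) = 4 (factor: 6875 = (5^4 · 11); the sign does not affect v_p). Step 3 — |x − y|_5 = 5^{-4} = 1/625.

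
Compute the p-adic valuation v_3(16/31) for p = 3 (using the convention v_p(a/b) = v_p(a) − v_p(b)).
v_3(16/31) = 0

Factor powers of 3 from the numerator and denominator of the reduced fraction: 16 = 3^0 · 16 and 31 = 3^0 · 31. Apply v_p(a/b) = v_p(a) − v_p(b): v_3(16/31) = 0 − 0 = 0.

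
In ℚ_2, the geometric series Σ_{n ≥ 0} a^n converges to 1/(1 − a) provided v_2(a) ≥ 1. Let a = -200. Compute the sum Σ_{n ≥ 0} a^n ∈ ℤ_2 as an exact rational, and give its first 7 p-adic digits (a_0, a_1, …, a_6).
Σ a^n = 1/(1 − a) = 1/201;  first 7 digits = (1, 0, 0, 1, 1, 1, 1)

v_2(a) = 3 ≥ 1, so the series converges in ℤ_2 to 1/(1 − a) = 1/(1 − (-200)) = 1/201. Expand this rational in ℤ_2: compute digits iteratively via d_i = x_i mod 2, x_{i+1} = (x_i − d_i)/2. The first 7 digits are (1, 0, 0, 1, 1, 1, 1).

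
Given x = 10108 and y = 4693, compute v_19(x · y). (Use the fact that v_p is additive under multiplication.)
v_19(47436844) = 4

v_p(x) = 2 (factor: 10108 = 19^2 · 28); v_p(y) = 2 (factor: 4693 = 19^2 · 13). Additivity: v_p(xy) = v_p(x) + v_p(y) = 2 + 2 = 4. (Direct check: xy = 47436844 = 19^4 · (364).)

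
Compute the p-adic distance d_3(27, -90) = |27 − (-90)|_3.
d_3(27, -90) = 1/9

Step 1 — x − y = 27 − (-90) = 117. Step 2 — v_3(117) = 2 (factor: 117 = (3^2 · 13); the sign does not affect v_p). Step 3 — |x − y|_3 = 3^{-2} = 1/9.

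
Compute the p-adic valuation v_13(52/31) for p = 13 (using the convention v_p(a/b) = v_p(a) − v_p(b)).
v_13(52/31) = 1

Factor powers of 13 from the numerator and denominator of the reduced fraction: 52 = 13^1 · 4 and 31 = 13^0 · 31. Apply v_p(a/b) = v_p(a) − v_p(b): v_13(52/31) = 1 − 0 = 1.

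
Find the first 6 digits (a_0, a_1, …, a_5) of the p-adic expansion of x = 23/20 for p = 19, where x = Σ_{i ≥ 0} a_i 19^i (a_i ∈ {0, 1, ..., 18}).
(a_0, …, a_5) = (4, 16, 2, 16, 2, 16)

v_19(23/20) = 0 (numerator and denominator both coprime to 19), so x ∈ ℤ_19^×. Compute digits iteratively via a_i = x_i mod 19, x_{i+1} = (x_i − a_i)/19, with x_0 = x:
  x_0 = 23/20;  a_0 = 4;  x_1 = (x_0 − 4)/19 = -3/20
  x_1 = -3/20;  a_1 = 16;  x_2 = (x_1 − 16)/19 = -17/20
  x_2 = -17/20;  a_2 = 2;  x_3 = (x_2 − 2)/19 = -3/20
  x_3 = -3/20;  a_3 = 16;  x_4 = (x_3 − 16)/19 = -17/20
  x_4 = -17/20;  a_4 = 2;  x_5 = (x_4 − 2)/19 = -3/20
  x_5 = -3/20;  a_5 = 16;  x_6 = (x_5 − 16)/19 = -17/20
Digits: (4, 16, 2, 16, 2, 16).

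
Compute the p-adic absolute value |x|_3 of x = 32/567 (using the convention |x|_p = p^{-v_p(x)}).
|32/567|_3 = 81

Step 1 — compute v_3(x) by factoring powers of 3 out of the numerator and denominator: v_3(32/567) = -4. Step 2 — apply |x|_p = p^{-v_p(x)} = 3^{4} = 81.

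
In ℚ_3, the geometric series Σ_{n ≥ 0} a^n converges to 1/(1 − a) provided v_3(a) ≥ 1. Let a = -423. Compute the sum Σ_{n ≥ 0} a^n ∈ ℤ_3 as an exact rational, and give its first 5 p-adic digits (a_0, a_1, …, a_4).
Σ a^n = 1/(1 − a) = 1/424;  first 5 digits = (1, 0, 1, 2, 1)

v_3(a) = 2 ≥ 1, so the series converges in ℤ_3 to 1/(1 − a) = 1/(1 − (-423)) = 1/424. Expand this rational in ℤ_3: compute digits iteratively via d_i = x_i mod 3, x_{i+1} = (x_i − d_i)/3. The first 5 digits are (1, 0, 1, 2, 1).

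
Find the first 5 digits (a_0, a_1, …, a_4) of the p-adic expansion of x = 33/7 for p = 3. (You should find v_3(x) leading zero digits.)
(a_0, …, a_4) = (0, 2, 2, 1, 2)

v_3(33/7) = 1, so a_0 = ... = a_0 = 0. Factor out: x = 3^1 · u with u = 11/7 a unit in ℤ_3. Expand u iteratively via a_{v+i} = u_i mod 3, u_{i+1} = (u_i − a_{v+i})/3:
  u_0 = 11/7;  a_1 = 2;  u_1 = (u_0 − 2)/3 = -1/7
  u_1 = -1/7;  a_2 = 2;  u_2 = (u_1 − 2)/3 = -5/7
  u_2 = -5/7;  a_3 = 1;  u_3 = (u_2 − 1)/3 = -4/7
  u_3 = -4/7;  a_4 = 2;  u_4 = (u_3 − 2)/3 = -6/7
Digits: (0, 2, 2, 1, 2).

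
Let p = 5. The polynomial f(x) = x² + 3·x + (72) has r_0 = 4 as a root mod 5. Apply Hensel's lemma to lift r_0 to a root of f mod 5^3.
r_2 = 29 (mod 125)

Hensel: r_{i+1} = r_i − f(r_i)·(f′(r_i))^{-1} mod 5^{i+2}, f′(x) = 2x + 3. Iterate:
  r_0 = 4 (mod 5)
  r_1 = 4 (mod 25)
  r_2 = 29 (mod 125)
Final: r = 29 satisfies f(r) ≡ 0 mod 5^3.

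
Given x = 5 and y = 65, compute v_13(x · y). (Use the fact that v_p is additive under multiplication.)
v_13(325) = 1

v_p(x) = 0 (factor: 5 = 13^0 · 5); v_p(y) = 1 (factor: 65 = 13^1 · 5). Additivity: v_p(xy) = v_p(x) + v_p(y) = 0 + 1 = 1. (Direct check: xy = 325 = 13^1 · (25).)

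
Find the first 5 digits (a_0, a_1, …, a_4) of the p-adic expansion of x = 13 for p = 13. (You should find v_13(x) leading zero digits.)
(a_0, …, a_4) = (0, 1, 0, 0, 0)

v_13(13) = 1, so a_0 = ... = a_0 = 0. Factor out: x = 13^1 · u with u = 1 a unit in ℤ_13. Expand u iteratively via a_{v+i} = u_i mod 13, u_{i+1} = (u_i − a_{v+i})/13:
  u_0 = 1;  a_1 = 1;  u_1 = (u_0 − 1)/13 = 0
  u_1 = 0;  a_2 = 0;  u_2 = (u_1 − 0)/13 = 0
  u_2 = 0;  a_3 = 0;  u_3 = (u_2 − 0)/13 = 0
  u_3 = 0;  a_4 = 0;  u_4 = (u_3 − 0)/13 = 0
Digits: (0, 1, 0, 0, 0).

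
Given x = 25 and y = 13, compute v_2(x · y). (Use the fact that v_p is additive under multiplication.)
v_2(325) = 0

v_p(x) = 0 (factor: 25 = 2^0 · 25); v_p(y) = 0 (factor: 13 = 2^0 · 13). Additivity: v_p(xy) = v_p(x) + v_p(y) = 0 + 0 = 0. (Direct check: xy = 325 = 2^0 · (325).)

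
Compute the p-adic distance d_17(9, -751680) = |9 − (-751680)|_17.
d_17(9, -751680) = 1/83521

Step 1 — x − y = 9 − (-751680) = 751689. Step 2 — v_17(751689) = 4 (factor: 751689 = (17^4 · 9); the sign does not affect v_p). Step 3 — |x − y|_17 = 17^{-4} = 1/83521.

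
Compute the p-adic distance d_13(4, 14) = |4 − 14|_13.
d_13(4, 14) = 1

Step 1 — x − y = 4 − 14 = -10. Step 2 — v_13(-10) = 0 (factor: -10 = −(13^0 · 10); the sign does not affect v_p). Step 3 — |x − y|_13 = 13^{0} = 1.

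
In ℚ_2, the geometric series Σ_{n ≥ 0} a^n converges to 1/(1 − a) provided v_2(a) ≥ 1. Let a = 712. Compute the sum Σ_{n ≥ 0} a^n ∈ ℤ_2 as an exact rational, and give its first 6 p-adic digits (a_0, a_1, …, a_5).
Σ a^n = 1/(1 − a) = -1/711;  first 6 digits = (1, 0, 0, 1, 0, 0)

v_2(a) = 3 ≥ 1, so the series converges in ℤ_2 to 1/(1 − a) = 1/(1 − 712) = -1/711. Expand this rational in ℤ_2: compute digits iteratively via d_i = x_i mod 2, x_{i+1} = (x_i − d_i)/2. The first 6 digits are (1, 0, 0, 1, 0, 0).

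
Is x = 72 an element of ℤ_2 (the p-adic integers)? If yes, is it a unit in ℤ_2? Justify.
x ∈ ℤ_2 but not a unit; v_2(x) = 3 > 0

ℤ_2 = {x ∈ ℚ_2 : v_2(x) ≥ 0} and ℤ_2^× = {x ∈ ℤ_2 : v_2(x) = 0}. Here v_2(72) = v_2(num) − v_2(den) = 3; compare against these criteria.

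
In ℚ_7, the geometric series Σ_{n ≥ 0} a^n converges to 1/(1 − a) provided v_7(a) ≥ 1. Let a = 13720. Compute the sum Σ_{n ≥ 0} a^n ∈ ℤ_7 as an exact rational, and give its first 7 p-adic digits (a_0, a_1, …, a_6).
Σ a^n = 1/(1 − a) = -1/13719;  first 7 digits = (1, 0, 0, 5, 5, 0, 4)

v_7(a) = 3 ≥ 1, so the series converges in ℤ_7 to 1/(1 − a) = 1/(1 − 13720) = -1/13719. Expand this rational in ℤ_7: compute digits iteratively via d_i = x_i mod 7, x_{i+1} = (x_i − d_i)/7. The first 7 digits are (1, 0, 0, 5, 5, 0, 4).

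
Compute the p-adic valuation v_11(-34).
v_11(-34) = 0

v_11(n) is the largest exponent k such that 11^k divides n. Factor out: -34 = -11^0 · 34. (Sign doesn't affect v_p.) So v_11(-34) = 0.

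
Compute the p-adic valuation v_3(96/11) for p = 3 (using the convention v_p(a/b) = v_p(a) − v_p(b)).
v_3(96/11) = 1

Factor powers of 3 from the numerator and denominator of the reduced fraction: 96 = 3^1 · 32 and 11 = 3^0 · 11. Apply v_p(a/b) = v_p(a) − v_p(b): v_3(96/11) = 1 − 0 = 1.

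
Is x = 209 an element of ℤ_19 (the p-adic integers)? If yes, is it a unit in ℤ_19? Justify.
x ∈ ℤ_19 but not a unit; v_19(x) = 1 > 0

ℤ_19 = {x ∈ ℚ_19 : v_19(x) ≥ 0} and ℤ_19^× = {x ∈ ℤ_19 : v_19(x) = 0}. Here v_19(209) = v_19(num) − v_19(den) = 1; compare against these criteria.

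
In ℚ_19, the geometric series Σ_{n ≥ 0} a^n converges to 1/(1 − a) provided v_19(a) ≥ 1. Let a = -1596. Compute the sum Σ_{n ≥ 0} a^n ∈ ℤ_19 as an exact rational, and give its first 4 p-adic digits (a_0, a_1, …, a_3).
Σ a^n = 1/(1 − a) = 1/1597;  first 4 digits = (1, 11, 2, 11)

v_19(a) = 1 ≥ 1, so the series converges in ℤ_19 to 1/(1 − a) = 1/(1 − (-1596)) = 1/1597. Expand this rational in ℤ_19: compute digits iteratively via d_i = x_i mod 19, x_{i+1} = (x_i − d_i)/19. The first 4 digits are (1, 11, 2, 11).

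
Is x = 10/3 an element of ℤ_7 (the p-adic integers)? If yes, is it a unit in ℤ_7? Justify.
x ∈ ℤ_7^× (unit); v_7(x) = 0

ℤ_7 = {x ∈ ℚ_7 : v_7(x) ≥ 0} and ℤ_7^× = {x ∈ ℤ_7 : v_7(x) = 0}. Here v_7(10/3) = v_7(num) − v_7(den) = 0; compare against these criteria.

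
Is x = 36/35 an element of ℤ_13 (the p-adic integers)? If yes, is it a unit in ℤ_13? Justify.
x ∈ ℤ_13^× (unit); v_13(x) = 0

ℤ_13 = {x ∈ ℚ_13 : v_13(x) ≥ 0} and ℤ_13^× = {x ∈ ℤ_13 : v_13(x) = 0}. Here v_13(36/35) = v_13(num) − v_13(den) = 0; compare against these criteria.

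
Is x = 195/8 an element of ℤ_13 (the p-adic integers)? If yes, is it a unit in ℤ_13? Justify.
x ∈ ℤ_13 but not a unit; v_13(x) = 1 > 0

ℤ_13 = {x ∈ ℚ_13 : v_13(x) ≥ 0} and ℤ_13^× = {x ∈ ℤ_13 : v_13(x) = 0}. Here v_13(195/8) = v_13(num) − v_13(den) = 1; compare against these criteria.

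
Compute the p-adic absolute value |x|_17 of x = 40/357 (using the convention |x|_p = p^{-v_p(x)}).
|40/357|_17 = 17

Step 1 — compute v_17(x) by factoring powers of 17 out of the numerator and denominator: v_17(40/357) = -1. Step 2 — apply |x|_p = p^{-v_p(x)} = 17^{1} = 17.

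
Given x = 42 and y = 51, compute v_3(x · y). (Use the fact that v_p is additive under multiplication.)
v_3(2142) = 2

v_p(x) = 1 (factor: 42 = 3^1 · 14); v_p(y) = 1 (factor: 51 = 3^1 · 17). Additivity: v_p(xy) = v_p(x) + v_p(y) = 1 + 1 = 2. (Direct check: xy = 2142 = 3^2 · (238).)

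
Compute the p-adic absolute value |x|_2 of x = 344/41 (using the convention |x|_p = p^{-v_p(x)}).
|344/41|_2 = 1/8

Step 1 — compute v_2(x) by factoring powers of 2 out of the numerator and denominator: v_2(344/41) = 3. Step 2 — apply |x|_p = p^{-v_p(x)} = 2^{-3} = 1/8.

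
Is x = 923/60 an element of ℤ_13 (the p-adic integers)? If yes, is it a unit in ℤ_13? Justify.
x ∈ ℤ_13 but not a unit; v_13(x) = 1 > 0

ℤ_13 = {x ∈ ℚ_13 : v_13(x) ≥ 0} and ℤ_13^× = {x ∈ ℤ_13 : v_13(x) = 0}. Here v_13(923/60) = v_13(num) − v_13(den) = 1; compare against these criteria.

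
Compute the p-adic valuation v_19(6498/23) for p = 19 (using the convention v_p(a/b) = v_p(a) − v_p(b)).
v_19(6498/23) = 2

Factor powers of 19 from the numerator and denominator of the reduced fraction: 6498 = 19^2 · 18 and 23 = 19^0 · 23. Apply v_p(a/b) = v_p(a) − v_p(b): v_19(6498/23) = 2 − 0 = 2.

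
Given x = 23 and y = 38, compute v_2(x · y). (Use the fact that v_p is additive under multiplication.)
v_2(874) = 1

v_p(x) = 0 (factor: 23 = 2^0 · 23); v_p(y) = 1 (factor: 38 = 2^1 · 19). Additivity: v_p(xy) = v_p(x) + v_p(y) = 0 + 1 = 1. (Direct check: xy = 874 = 2^1 · (437).)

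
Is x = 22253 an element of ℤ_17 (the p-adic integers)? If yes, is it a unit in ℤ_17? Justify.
x ∈ ℤ_17 but not a unit; v_17(x) = 2 > 0

ℤ_17 = {x ∈ ℚ_17 : v_17(x) ≥ 0} and ℤ_17^× = {x ∈ ℤ_17 : v_17(x) = 0}. Here v_17(22253) = v_17(num) − v_17(den) = 2; compare against these criteria.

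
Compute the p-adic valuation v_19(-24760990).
v_19(-24760990) = 5

v_19(n) is the largest exponent k such that 19^k divides n. Factor out: -24760990 = -19^5 · 10. (Sign doesn't affect v_p.) So v_19(-24760990) = 5.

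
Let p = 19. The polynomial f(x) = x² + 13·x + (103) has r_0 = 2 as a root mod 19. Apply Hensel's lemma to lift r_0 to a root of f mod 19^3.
r_2 = 2054 (mod 6859)

Hensel: r_{i+1} = r_i − f(r_i)·(f′(r_i))^{-1} mod 19^{i+2}, f′(x) = 2x + 13. Iterate:
  r_0 = 2 (mod 19)
  r_1 = 249 (mod 361)
  r_2 = 2054 (mod 6859)
Final: r = 2054 satisfies f(r) ≡ 0 mod 19^3.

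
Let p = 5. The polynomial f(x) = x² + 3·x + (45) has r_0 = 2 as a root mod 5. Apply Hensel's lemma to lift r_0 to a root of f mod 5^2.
r_1 = 12 (mod 25)

Hensel: r_{i+1} = r_i − f(r_i)·(f′(r_i))^{-1} mod 5^{i+2}, f′(x) = 2x + 3. Iterate:
  r_0 = 2 (mod 5)
  r_1 = 12 (mod 25)
Final: r = 12 satisfies f(r) ≡ 0 mod 5^2.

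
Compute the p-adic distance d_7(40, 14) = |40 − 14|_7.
d_7(40, 14) = 1

Step 1 — x − y = 40 − 14 = 26. Step 2 — v_7(26) = 0 (factor: 26 = (7^0 · 26); the sign does not affect v_p). Step 3 — |x − y|_7 = 7^{0} = 1.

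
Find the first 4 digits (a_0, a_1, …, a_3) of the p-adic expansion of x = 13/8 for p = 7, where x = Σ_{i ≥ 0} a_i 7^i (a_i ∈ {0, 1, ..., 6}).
(a_0, …, a_3) = (6, 2, 4, 2)

v_7(13/8) = 0 (numerator and denominator both coprime to 7), so x ∈ ℤ_7^×. Compute digits iteratively via a_i = x_i mod 7, x_{i+1} = (x_i − a_i)/7, with x_0 = x:
  x_0 = 13/8;  a_0 = 6;  x_1 = (x_0 − 6)/7 = -5/8
  x_1 = -5/8;  a_1 = 2;  x_2 = (x_1 − 2)/7 = -3/8
  x_2 = -3/8;  a_2 = 4;  x_3 = (x_2 − 4)/7 = -5/8
  x_3 = -5/8;  a_3 = 2;  x_4 = (x_3 − 2)/7 = -3/8
Digits: (6, 2, 4, 2).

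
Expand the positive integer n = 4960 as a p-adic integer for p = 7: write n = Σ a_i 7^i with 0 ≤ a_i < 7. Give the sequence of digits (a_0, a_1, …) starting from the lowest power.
(a_0, a_1, …) = (4, 1, 3, 0, 2)

Repeated division by 7 gives the digits low-to-high: 4960 = 4 + 1·7^1 + 3·7^2 + 2·7^4. Digit sequence: (4, 1, 3, 0, 2).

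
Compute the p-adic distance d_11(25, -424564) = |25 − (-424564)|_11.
d_11(25, -424564) = 1/14641

Step 1 — x − y = 25 − (-424564) = 424589. Step 2 — v_11(424589) = 4 (factor: 424589 = (11^4 · 29); the sign does not affect v_p). Step 3 — |x − y|_11 = 11^{-4} = 1/14641.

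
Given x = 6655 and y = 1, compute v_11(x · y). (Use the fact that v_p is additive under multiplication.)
v_11(6655) = 3

v_p(x) = 3 (factor: 6655 = 11^3 · 5); v_p(y) = 0 (factor: 1 = 11^0 · 1). Additivity: v_p(xy) = v_p(x) + v_p(y) = 3 + 0 = 3. (Direct check: xy = 6655 = 11^3 · (5).)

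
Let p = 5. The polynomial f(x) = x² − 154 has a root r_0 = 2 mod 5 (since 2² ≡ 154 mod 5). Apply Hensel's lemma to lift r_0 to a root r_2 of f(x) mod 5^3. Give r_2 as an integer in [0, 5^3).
r_2 = 102 (mod 125)

Hensel's recurrence: r_{i+1} = r_i − f(r_i)·(f′(r_i))^{-1} mod 5^{i+2}, with f′(x) = 2x. Iterate:
  r_0 = 2 (mod 5)
  r_1 = 2 (mod 25)
  r_2 = 102 (mod 125)
Final: r_2 = 102, and one checks f(r_2) ≡ 0 mod 5^3.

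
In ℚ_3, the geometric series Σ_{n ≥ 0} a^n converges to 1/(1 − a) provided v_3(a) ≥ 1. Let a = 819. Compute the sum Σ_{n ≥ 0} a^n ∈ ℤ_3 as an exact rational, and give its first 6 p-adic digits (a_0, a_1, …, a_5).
Σ a^n = 1/(1 − a) = -1/818;  first 6 digits = (1, 0, 1, 0, 2, 0)

v_3(a) = 2 ≥ 1, so the series converges in ℤ_3 to 1/(1 − a) = 1/(1 − 819) = -1/818. Expand this rational in ℤ_3: compute digits iteratively via d_i = x_i mod 3, x_{i+1} = (x_i − d_i)/3. The first 6 digits are (1, 0, 1, 0, 2, 0).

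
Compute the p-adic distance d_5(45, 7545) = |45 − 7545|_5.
d_5(45, 7545) = 1/625

Step 1 — x − y = 45 − 7545 = -7500. Step 2 — v_5(-7500) = 4 (factor: -7500 = −(5^4 · 12); the sign does not affect v_p). Step 3 — |x − y|_5 = 5^{-4} = 1/625.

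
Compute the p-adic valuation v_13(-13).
v_13(-13) = 1

v_13(n) is the largest exponent k such that 13^k divides n. Factor out: -13 = -13^1 · 1. (Sign doesn't affect v_p.) So v_13(-13) = 1.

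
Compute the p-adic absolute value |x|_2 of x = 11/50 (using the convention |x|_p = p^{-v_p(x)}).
|11/50|_2 = 2

Step 1 — compute v_2(x) by factoring powers of 2 out of the numerator and denominator: v_2(11/50) = -1. Step 2 — apply |x|_p = p^{-v_p(x)} = 2^{1} = 2.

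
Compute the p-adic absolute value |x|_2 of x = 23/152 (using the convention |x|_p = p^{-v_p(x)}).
|23/152|_2 = 8

Step 1 — compute v_2(x) by factoring powers of 2 out of the numerator and denominator: v_2(23/152) = -3. Step 2 — apply |x|_p = p^{-v_p(x)} = 2^{3} = 8.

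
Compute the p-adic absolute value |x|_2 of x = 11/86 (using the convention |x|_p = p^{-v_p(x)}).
|11/86|_2 = 2

Step 1 — compute v_2(x) by factoring powers of 2 out of the numerator and denominator: v_2(11/86) = -1. Step 2 — apply |x|_p = p^{-v_p(x)} = 2^{1} = 2.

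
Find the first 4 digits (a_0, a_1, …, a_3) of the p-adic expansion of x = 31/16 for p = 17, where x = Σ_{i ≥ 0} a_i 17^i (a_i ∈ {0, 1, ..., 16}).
(a_0, …, a_3) = (3, 1, 1, 1)

v_17(31/16) = 0 (numerator and denominator both coprime to 17), so x ∈ ℤ_17^×. Compute digits iteratively via a_i = x_i mod 17, x_{i+1} = (x_i − a_i)/17, with x_0 = x:
  x_0 = 31/16;  a_0 = 3;  x_1 = (x_0 − 3)/17 = -1/16
  x_1 = -1/16;  a_1 = 1;  x_2 = (x_1 − 1)/17 = -1/16
  x_2 = -1/16;  a_2 = 1;  x_3 = (x_2 − 1)/17 = -1/16
  x_3 = -1/16;  a_3 = 1;  x_4 = (x_3 − 1)/17 = -1/16
Digits: (3, 1, 1, 1).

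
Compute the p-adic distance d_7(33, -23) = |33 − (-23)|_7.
d_7(33, -23) = 1/7

Step 1 — x − y = 33 − (-23) = 56. Step 2 — v_7(56) = 1 (factor: 56 = (7^1 · 8); the sign does not affect v_p). Step 3 — |x − y|_7 = 7^{-1} = 1/7.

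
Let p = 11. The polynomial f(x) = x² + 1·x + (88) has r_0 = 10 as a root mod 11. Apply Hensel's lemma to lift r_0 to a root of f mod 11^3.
r_2 = 1176 (mod 1331)

Hensel: r_{i+1} = r_i − f(r_i)·(f′(r_i))^{-1} mod 11^{i+2}, f′(x) = 2x + 1. Iterate:
  r_0 = 10 (mod 11)
  r_1 = 87 (mod 121)
  r_2 = 1176 (mod 1331)
Final: r = 1176 satisfies f(r) ≡ 0 mod 11^3.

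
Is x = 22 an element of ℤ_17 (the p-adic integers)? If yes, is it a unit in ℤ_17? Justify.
x ∈ ℤ_17^× (unit); v_17(x) = 0

ℤ_17 = {x ∈ ℚ_17 : v_17(x) ≥ 0} and ℤ_17^× = {x ∈ ℤ_17 : v_17(x) = 0}. Here v_17(22) = v_17(num) − v_17(den) = 0; compare against these criteria.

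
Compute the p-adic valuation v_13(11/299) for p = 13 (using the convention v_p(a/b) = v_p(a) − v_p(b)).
v_13(11/299) = -1

Factor powers of 13 from the numerator and denominator of the reduced fraction: 11 = 13^0 · 11 and 299 = 13^1 · 23. Apply v_p(a/b) = v_p(a) − v_p(b): v_13(11/299) = 0 − 1 = -1.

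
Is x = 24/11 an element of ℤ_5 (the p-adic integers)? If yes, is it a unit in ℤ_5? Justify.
x ∈ ℤ_5^× (unit); v_5(x) = 0

ℤ_5 = {x ∈ ℚ_5 : v_5(x) ≥ 0} and ℤ_5^× = {x ∈ ℤ_5 : v_5(x) = 0}. Here v_5(24/11) = v_5(num) − v_5(den) = 0; compare against these criteria.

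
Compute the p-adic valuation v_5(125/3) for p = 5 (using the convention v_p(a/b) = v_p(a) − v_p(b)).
v_5(125/3) = 3

Factor powers of 5 from the numerator and denominator of the reduced fraction: 125 = 5^3 · 1 and 3 = 5^0 · 3. Apply v_p(a/b) = v_p(a) − v_p(b): v_5(125/3) = 3 − 0 = 3.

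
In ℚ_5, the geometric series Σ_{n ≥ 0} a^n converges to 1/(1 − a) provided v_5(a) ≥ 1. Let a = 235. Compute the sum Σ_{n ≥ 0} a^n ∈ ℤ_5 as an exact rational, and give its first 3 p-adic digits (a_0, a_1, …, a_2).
Σ a^n = 1/(1 − a) = -1/234;  first 3 digits = (1, 2, 3)

v_5(a) = 1 ≥ 1, so the series converges in ℤ_5 to 1/(1 − a) = 1/(1 − 235) = -1/234. Expand this rational in ℤ_5: compute digits iteratively via d_i = x_i mod 5, x_{i+1} = (x_i − d_i)/5. The first 3 digits are (1, 2, 3).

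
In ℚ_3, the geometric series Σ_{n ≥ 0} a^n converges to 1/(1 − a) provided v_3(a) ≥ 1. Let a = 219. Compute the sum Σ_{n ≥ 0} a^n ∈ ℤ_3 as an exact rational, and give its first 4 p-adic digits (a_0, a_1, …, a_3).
Σ a^n = 1/(1 − a) = -1/218;  first 4 digits = (1, 1, 1, 0)

v_3(a) = 1 ≥ 1, so the series converges in ℤ_3 to 1/(1 − a) = 1/(1 − 219) = -1/218. Expand this rational in ℤ_3: compute digits iteratively via d_i = x_i mod 3, x_{i+1} = (x_i − d_i)/3. The first 4 digits are (1, 1, 1, 0).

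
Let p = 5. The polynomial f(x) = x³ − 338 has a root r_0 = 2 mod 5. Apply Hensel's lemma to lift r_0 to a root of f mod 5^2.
r_1 = 17 (mod 25)

Hensel: r_{i+1} = r_i − f(r_i)/f′(r_i) mod 5^{i+2}, where f′(x) = 3x². Iterate:
  r_0 = 2 (mod 5)
  r_1 = 17 (mod 25)
Final: r = 17 with f(r) ≡ 0 mod 5^2.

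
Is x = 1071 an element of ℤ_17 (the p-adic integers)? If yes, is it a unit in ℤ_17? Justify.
x ∈ ℤ_17 but not a unit; v_17(x) = 1 > 0

ℤ_17 = {x ∈ ℚ_17 : v_17(x) ≥ 0} and ℤ_17^× = {x ∈ ℤ_17 : v_17(x) = 0}. Here v_17(1071) = v_17(num) − v_17(den) = 1; compare against these criteria.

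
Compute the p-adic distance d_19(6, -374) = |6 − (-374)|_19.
d_19(6, -374) = 1/19

Step 1 — x − y = 6 − (-374) = 380. Step 2 — v_19(380) = 1 (factor: 380 = (19^1 · 20); the sign does not affect v_p). Step 3 — |x − y|_19 = 19^{-1} = 1/19.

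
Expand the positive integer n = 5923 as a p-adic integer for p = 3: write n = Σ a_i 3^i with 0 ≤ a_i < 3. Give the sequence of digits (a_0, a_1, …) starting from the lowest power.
(a_0, a_1, …) = (1, 0, 1, 0, 1, 0, 2, 2)

Repeated division by 3 gives the digits low-to-high: 5923 = 1 + 1·3^2 + 1·3^4 + 2·3^6 + 2·3^7. Digit sequence: (1, 0, 1, 0, 1, 0, 2, 2).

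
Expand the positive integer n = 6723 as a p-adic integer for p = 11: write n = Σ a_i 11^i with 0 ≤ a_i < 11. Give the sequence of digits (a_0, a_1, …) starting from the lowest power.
(a_0, a_1, …) = (2, 6, 0, 5)

Repeated division by 11 gives the digits low-to-high: 6723 = 2 + 6·11^1 + 5·11^3. Digit sequence: (2, 6, 0, 5).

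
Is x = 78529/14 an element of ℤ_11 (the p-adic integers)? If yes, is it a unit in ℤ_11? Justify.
x ∈ ℤ_11 but not a unit; v_11(x) = 3 > 0

ℤ_11 = {x ∈ ℚ_11 : v_11(x) ≥ 0} and ℤ_11^× = {x ∈ ℤ_11 : v_11(x) = 0}. Here v_11(78529/14) = v_11(num) − v_11(den) = 3; compare against these criteria.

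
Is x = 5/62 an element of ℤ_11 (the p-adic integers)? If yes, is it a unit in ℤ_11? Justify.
x ∈ ℤ_11^× (unit); v_11(x) = 0

ℤ_11 = {x ∈ ℚ_11 : v_11(x) ≥ 0} and ℤ_11^× = {x ∈ ℤ_11 : v_11(x) = 0}. Here v_11(5/62) = v_11(num) − v_11(den) = 0; compare against these criteria.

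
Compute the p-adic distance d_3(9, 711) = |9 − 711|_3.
d_3(9, 711) = 1/27

Step 1 — x − y = 9 − 711 = -702. Step 2 — v_3(-702) = 3 (factor: -702 = −(3^3 · 26); the sign does not affect v_p). Step 3 — |x − y|_3 = 3^{-3} = 1/27.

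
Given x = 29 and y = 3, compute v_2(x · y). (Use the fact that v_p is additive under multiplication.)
v_2(87) = 0

v_p(x) = 0 (factor: 29 = 2^0 · 29); v_p(y) = 0 (factor: 3 = 2^0 · 3). Additivity: v_p(xy) = v_p(x) + v_p(y) = 0 + 0 = 0. (Direct check: xy = 87 = 2^0 · (87).)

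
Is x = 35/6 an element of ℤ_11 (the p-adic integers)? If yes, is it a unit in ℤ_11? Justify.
x ∈ ℤ_11^× (unit); v_11(x) = 0

ℤ_11 = {x ∈ ℚ_11 : v_11(x) ≥ 0} and ℤ_11^× = {x ∈ ℤ_11 : v_11(x) = 0}. Here v_11(35/6) = v_11(num) − v_11(den) = 0; compare against these criteria.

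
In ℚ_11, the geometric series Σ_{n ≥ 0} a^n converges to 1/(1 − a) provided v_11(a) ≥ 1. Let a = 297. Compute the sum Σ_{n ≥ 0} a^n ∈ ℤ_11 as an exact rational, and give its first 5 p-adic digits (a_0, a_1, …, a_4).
Σ a^n = 1/(1 − a) = -1/296;  first 5 digits = (1, 5, 5, 4, 0)

v_11(a) = 1 ≥ 1, so the series converges in ℤ_11 to 1/(1 − a) = 1/(1 − 297) = -1/296. Expand this rational in ℤ_11: compute digits iteratively via d_i = x_i mod 11, x_{i+1} = (x_i − d_i)/11. The first 5 digits are (1, 5, 5, 4, 0).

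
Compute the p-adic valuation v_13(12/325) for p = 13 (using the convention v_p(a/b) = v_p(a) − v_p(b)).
v_13(12/325) = -1

Factor powers of 13 from the numerator and denominator of the reduced fraction: 12 = 13^0 · 12 and 325 = 13^1 · 25. Apply v_p(a/b) = v_p(a) − v_p(b): v_13(12/325) = 0 − 1 = -1.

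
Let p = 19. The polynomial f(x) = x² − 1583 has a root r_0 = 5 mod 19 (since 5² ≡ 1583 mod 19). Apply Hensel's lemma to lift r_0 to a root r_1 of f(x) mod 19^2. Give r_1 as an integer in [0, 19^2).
r_1 = 233 (mod 361)

Hensel's recurrence: r_{i+1} = r_i − f(r_i)·(f′(r_i))^{-1} mod 19^{i+2}, with f′(x) = 2x. Iterate:
  r_0 = 5 (mod 19)
  r_1 = 233 (mod 361)
Final: r_1 = 233, and one checks f(r_1) ≡ 0 mod 19^2.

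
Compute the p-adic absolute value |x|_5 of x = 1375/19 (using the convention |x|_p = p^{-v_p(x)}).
|1375/19|_5 = 1/125

Step 1 — compute v_5(x) by factoring powers of 5 out of the numerator and denominator: v_5(1375/19) = 3. Step 2 — apply |x|_p = p^{-v_p(x)} = 5^{-3} = 1/125.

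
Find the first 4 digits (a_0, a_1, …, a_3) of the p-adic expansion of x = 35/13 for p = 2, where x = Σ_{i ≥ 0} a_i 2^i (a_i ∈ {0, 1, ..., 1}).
(a_0, …, a_3) = (1, 1, 1, 1)

v_2(35/13) = 0 (numerator and denominator both coprime to 2), so x ∈ ℤ_2^×. Compute digits iteratively via a_i = x_i mod 2, x_{i+1} = (x_i − a_i)/2, with x_0 = x:
  x_0 = 35/13;  a_0 = 1;  x_1 = (x_0 − 1)/2 = 11/13
  x_1 = 11/13;  a_1 = 1;  x_2 = (x_1 − 1)/2 = -1/13
  x_2 = -1/13;  a_2 = 1;  x_3 = (x_2 − 1)/2 = -7/13
  x_3 = -7/13;  a_3 = 1;  x_4 = (x_3 − 1)/2 = -10/13
Digits: (1, 1, 1, 1).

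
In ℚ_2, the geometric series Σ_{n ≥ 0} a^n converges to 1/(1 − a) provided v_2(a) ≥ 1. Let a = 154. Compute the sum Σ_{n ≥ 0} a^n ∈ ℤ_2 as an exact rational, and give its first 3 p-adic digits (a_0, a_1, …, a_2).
Σ a^n = 1/(1 − a) = -1/153;  first 3 digits = (1, 1, 1)

v_2(a) = 1 ≥ 1, so the series converges in ℤ_2 to 1/(1 − a) = 1/(1 − 154) = -1/153. Expand this rational in ℤ_2: compute digits iteratively via d_i = x_i mod 2, x_{i+1} = (x_i − d_i)/2. The first 3 digits are (1, 1, 1).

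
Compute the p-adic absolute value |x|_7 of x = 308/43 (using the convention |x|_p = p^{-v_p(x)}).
|308/43|_7 = 1/7

Step 1 — compute v_7(x) by factoring powers of 7 out of the numerator and denominator: v_7(308/43) = 1. Step 2 — apply |x|_p = p^{-v_p(x)} = 7^{-1} = 1/7.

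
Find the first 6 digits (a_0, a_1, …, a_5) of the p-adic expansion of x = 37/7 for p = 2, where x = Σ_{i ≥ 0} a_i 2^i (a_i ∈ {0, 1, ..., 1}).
(a_0, …, a_5) = (1, 1, 0, 0, 1, 1)

v_2(37/7) = 0 (numerator and denominator both coprime to 2), so x ∈ ℤ_2^×. Compute digits iteratively via a_i = x_i mod 2, x_{i+1} = (x_i − a_i)/2, with x_0 = x:
  x_0 = 37/7;  a_0 = 1;  x_1 = (x_0 − 1)/2 = 15/7
  x_1 = 15/7;  a_1 = 1;  x_2 = (x_1 − 1)/2 = 4/7
  x_2 = 4/7;  a_2 = 0;  x_3 = (x_2 − 0)/2 = 2/7
  x_3 = 2/7;  a_3 = 0;  x_4 = (x_3 − 0)/2 = 1/7
  x_4 = 1/7;  a_4 = 1;  x_5 = (x_4 − 1)/2 = -3/7
  x_5 = -3/7;  a_5 = 1;  x_6 = (x_5 − 1)/2 = -5/7
Digits: (1, 1, 0, 0, 1, 1).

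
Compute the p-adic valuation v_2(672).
v_2(672) = 5

v_2(n) is the largest exponent k such that 2^k divides n. Factor out: 672 = 2^5 · 21. (Sign doesn't affect v_p.) So v_2(672) = 5.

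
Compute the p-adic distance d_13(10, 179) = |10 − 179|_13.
d_13(10, 179) = 1/169

Step 1 — x − y = 10 − 179 = -169. Step 2 — v_13(-169) = 2 (factor: -169 = −(13^2 · 1); the sign does not affect v_p). Step 3 — |x − y|_13 = 13^{-2} = 1/169.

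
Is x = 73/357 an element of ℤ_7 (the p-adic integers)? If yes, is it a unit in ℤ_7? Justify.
x ∉ ℤ_7 (v_7(x) = -1 < 0)

ℤ_7 = {x ∈ ℚ_7 : v_7(x) ≥ 0} and ℤ_7^× = {x ∈ ℤ_7 : v_7(x) = 0}. Here v_7(73/357) = v_7(num) − v_7(den) = -1; compare against these criteria.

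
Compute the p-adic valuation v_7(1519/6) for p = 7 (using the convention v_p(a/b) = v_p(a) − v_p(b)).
v_7(1519/6) = 2

Factor powers of 7 from the numerator and denominator of the reduced fraction: 1519 = 7^2 · 31 and 6 = 7^0 · 6. Apply v_p(a/b) = v_p(a) − v_p(b): v_7(1519/6) = 2 − 0 = 2.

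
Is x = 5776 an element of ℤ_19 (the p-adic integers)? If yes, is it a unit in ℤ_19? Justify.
x ∈ ℤ_19 but not a unit; v_19(x) = 2 > 0

ℤ_19 = {x ∈ ℚ_19 : v_19(x) ≥ 0} and ℤ_19^× = {x ∈ ℤ_19 : v_19(x) = 0}. Here v_19(5776) = v_19(num) − v_19(den) = 2; compare against these criteria.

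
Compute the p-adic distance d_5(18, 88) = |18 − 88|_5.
d_5(18, 88) = 1/5

Step 1 — x − y = 18 − 88 = -70. Step 2 — v_5(-70) = 1 (factor: -70 = −(5^1 · 14); the sign does not affect v_p). Step 3 — |x − y|_5 = 5^{-1} = 1/5.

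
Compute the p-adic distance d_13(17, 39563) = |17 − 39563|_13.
d_13(17, 39563) = 1/2197

Step 1 — x − y = 17 − 39563 = -39546. Step 2 — v_13(-39546) = 3 (factor: -39546 = −(13^3 · 18); the sign does not affect v_p). Step 3 — |x − y|_13 = 13^{-3} = 1/2197.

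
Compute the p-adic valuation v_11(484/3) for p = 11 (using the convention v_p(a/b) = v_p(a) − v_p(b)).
v_11(484/3) = 2

Factor powers of 11 from the numerator and denominator of the reduced fraction: 484 = 11^2 · 4 and 3 = 11^0 · 3. Apply v_p(a/b) = v_p(a) − v_p(b): v_11(484/3) = 2 − 0 = 2.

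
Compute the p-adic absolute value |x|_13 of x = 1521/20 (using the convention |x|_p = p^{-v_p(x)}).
|1521/20|_13 = 1/169

Step 1 — compute v_13(x) by factoring powers of 13 out of the numerator and denominator: v_13(1521/20) = 2. Step 2 — apply |x|_p = p^{-v_p(x)} = 13^{-2} = 1/169.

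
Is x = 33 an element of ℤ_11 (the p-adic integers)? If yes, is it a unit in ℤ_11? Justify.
x ∈ ℤ_11 but not a unit; v_11(x) = 1 > 0

ℤ_11 = {x ∈ ℚ_11 : v_11(x) ≥ 0} and ℤ_11^× = {x ∈ ℤ_11 : v_11(x) = 0}. Here v_11(33) = v_11(num) − v_11(den) = 1; compare against these criteria.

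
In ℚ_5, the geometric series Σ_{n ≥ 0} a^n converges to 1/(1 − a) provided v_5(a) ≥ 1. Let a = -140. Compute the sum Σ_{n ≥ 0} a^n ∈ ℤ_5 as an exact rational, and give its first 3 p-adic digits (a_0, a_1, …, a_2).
Σ a^n = 1/(1 − a) = 1/141;  first 3 digits = (1, 2, 3)

v_5(a) = 1 ≥ 1, so the series converges in ℤ_5 to 1/(1 − a) = 1/(1 − (-140)) = 1/141. Expand this rational in ℤ_5: compute digits iteratively via d_i = x_i mod 5, x_{i+1} = (x_i − d_i)/5. The first 3 digits are (1, 2, 3).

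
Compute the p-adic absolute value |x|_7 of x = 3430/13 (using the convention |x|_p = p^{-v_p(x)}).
|3430/13|_7 = 1/343

Step 1 — compute v_7(x) by factoring powers of 7 out of the numerator and denominator: v_7(3430/13) = 3. Step 2 — apply |x|_p = p^{-v_p(x)} = 7^{-3} = 1/343.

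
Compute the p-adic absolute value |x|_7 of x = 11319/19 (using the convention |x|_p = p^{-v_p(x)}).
|11319/19|_7 = 1/343

Step 1 — compute v_7(x) by factoring powers of 7 out of the numerator and denominator: v_7(11319/19) = 3. Step 2 — apply |x|_p = p^{-v_p(x)} = 7^{-3} = 1/343.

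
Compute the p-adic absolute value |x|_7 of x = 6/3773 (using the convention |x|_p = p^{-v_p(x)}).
|6/3773|_7 = 343

Step 1 — compute v_7(x) by factoring powers of 7 out of the numerator and denominator: v_7(6/3773) = -3. Step 2 — apply |x|_p = p^{-v_p(x)} = 7^{3} = 343.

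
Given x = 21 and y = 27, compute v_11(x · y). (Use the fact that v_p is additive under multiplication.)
v_11(567) = 0

v_p(x) = 0 (factor: 21 = 11^0 · 21); v_p(y) = 0 (factor: 27 = 11^0 · 27). Additivity: v_p(xy) = v_p(x) + v_p(y) = 0 + 0 = 0. (Direct check: xy = 567 = 11^0 · (567).)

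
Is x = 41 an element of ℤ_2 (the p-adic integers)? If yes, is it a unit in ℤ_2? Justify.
x ∈ ℤ_2^× (unit); v_2(x) = 0

ℤ_2 = {x ∈ ℚ_2 : v_2(x) ≥ 0} and ℤ_2^× = {x ∈ ℤ_2 : v_2(x) = 0}. Here v_2(41) = v_2(num) − v_2(den) = 0; compare against these criteria.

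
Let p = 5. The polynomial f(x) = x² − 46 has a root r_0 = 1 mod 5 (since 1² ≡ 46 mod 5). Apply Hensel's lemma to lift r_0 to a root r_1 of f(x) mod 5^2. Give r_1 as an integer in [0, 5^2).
r_1 = 11 (mod 25)

Hensel's recurrence: r_{i+1} = r_i − f(r_i)·(f′(r_i))^{-1} mod 5^{i+2}, with f′(x) = 2x. Iterate:
  r_0 = 1 (mod 5)
  r_1 = 11 (mod 25)
Final: r_1 = 11, and one checks f(r_1) ≡ 0 mod 5^2.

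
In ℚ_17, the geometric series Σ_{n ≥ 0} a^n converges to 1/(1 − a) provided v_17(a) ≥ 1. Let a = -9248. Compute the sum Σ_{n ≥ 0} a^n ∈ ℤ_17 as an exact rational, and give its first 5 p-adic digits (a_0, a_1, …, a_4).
Σ a^n = 1/(1 − a) = 1/9249;  first 5 digits = (1, 0, 2, 15, 3)

v_17(a) = 2 ≥ 1, so the series converges in ℤ_17 to 1/(1 − a) = 1/(1 − (-9248)) = 1/9249. Expand this rational in ℤ_17: compute digits iteratively via d_i = x_i mod 17, x_{i+1} = (x_i − d_i)/17. The first 5 digits are (1, 0, 2, 15, 3).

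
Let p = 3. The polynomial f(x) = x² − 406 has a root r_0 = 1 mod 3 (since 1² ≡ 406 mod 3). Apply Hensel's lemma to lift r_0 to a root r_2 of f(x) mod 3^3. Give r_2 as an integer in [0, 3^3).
r_2 = 1 (mod 27)

Hensel's recurrence: r_{i+1} = r_i − f(r_i)·(f′(r_i))^{-1} mod 3^{i+2}, with f′(x) = 2x. Iterate:
  r_0 = 1 (mod 3)
  r_1 = 1 (mod 9)
  r_2 = 1 (mod 27)
Final: r_2 = 1, and one checks f(r_2) ≡ 0 mod 3^3.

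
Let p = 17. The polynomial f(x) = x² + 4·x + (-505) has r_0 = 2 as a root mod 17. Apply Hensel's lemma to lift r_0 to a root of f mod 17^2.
r_1 = 172 (mod 289)

Hensel: r_{i+1} = r_i − f(r_i)·(f′(r_i))^{-1} mod 17^{i+2}, f′(x) = 2x + 4. Iterate:
  r_0 = 2 (mod 17)
  r_1 = 172 (mod 289)
Final: r = 172 satisfies f(r) ≡ 0 mod 17^2.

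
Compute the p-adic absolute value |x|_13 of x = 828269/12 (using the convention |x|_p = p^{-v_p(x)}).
|828269/12|_13 = 1/28561

Step 1 — compute v_13(x) by factoring powers of 13 out of the numerator and denominator: v_13(828269/12) = 4. Step 2 — apply |x|_p = p^{-v_p(x)} = 13^{-4} = 1/28561.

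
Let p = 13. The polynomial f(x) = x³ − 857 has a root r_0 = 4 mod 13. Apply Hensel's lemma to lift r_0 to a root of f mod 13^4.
r_3 = 7622 (mod 28561)

Hensel: r_{i+1} = r_i − f(r_i)/f′(r_i) mod 13^{i+2}, where f′(x) = 3x². Iterate:
  r_0 = 4 (mod 13)
  r_1 = 17 (mod 169)
  r_2 = 1031 (mod 2197)
  r_3 = 7622 (mod 28561)
Final: r = 7622 with f(r) ≡ 0 mod 13^4.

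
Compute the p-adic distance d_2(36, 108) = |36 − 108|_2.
d_2(36, 108) = 1/8

Step 1 — x − y = 36 − 108 = -72. Step 2 — v_2(-72) = 3 (factor: -72 = −(2^3 · 9); the sign does not affect v_p). Step 3 — |x − y|_2 = 2^{-3} = 1/8.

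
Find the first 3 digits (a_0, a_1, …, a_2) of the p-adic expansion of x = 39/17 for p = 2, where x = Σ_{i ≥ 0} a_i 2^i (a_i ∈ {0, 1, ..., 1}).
(a_0, …, a_2) = (1, 1, 1)

v_2(39/17) = 0 (numerator and denominator both coprime to 2), so x ∈ ℤ_2^×. Compute digits iteratively via a_i = x_i mod 2, x_{i+1} = (x_i − a_i)/2, with x_0 = x:
  x_0 = 39/17;  a_0 = 1;  x_1 = (x_0 − 1)/2 = 11/17
  x_1 = 11/17;  a_1 = 1;  x_2 = (x_1 − 1)/2 = -3/17
  x_2 = -3/17;  a_2 = 1;  x_3 = (x_2 − 1)/2 = -10/17
Digits: (1, 1, 1).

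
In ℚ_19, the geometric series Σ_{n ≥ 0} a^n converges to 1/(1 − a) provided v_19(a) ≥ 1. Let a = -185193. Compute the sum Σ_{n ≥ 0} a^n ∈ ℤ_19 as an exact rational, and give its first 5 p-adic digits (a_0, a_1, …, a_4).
Σ a^n = 1/(1 − a) = 1/185194;  first 5 digits = (1, 0, 0, 11, 17)

v_19(a) = 3 ≥ 1, so the series converges in ℤ_19 to 1/(1 − a) = 1/(1 − (-185193)) = 1/185194. Expand this rational in ℤ_19: compute digits iteratively via d_i = x_i mod 19, x_{i+1} = (x_i − d_i)/19. The first 5 digits are (1, 0, 0, 11, 17).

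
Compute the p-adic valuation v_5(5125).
v_5(5125) = 3

v_5(n) is the largest exponent k such that 5^k divides n. Factor out: 5125 = 5^3 · 41. (Sign doesn't affect v_p.) So v_5(5125) = 3.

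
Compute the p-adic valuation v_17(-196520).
v_17(-196520) = 3

v_17(n) is the largest exponent k such that 17^k divides n. Factor out: -196520 = -17^3 · 40. (Sign doesn't affect v_p.) So v_17(-196520) = 3.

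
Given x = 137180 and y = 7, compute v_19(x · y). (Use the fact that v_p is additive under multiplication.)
v_19(960260) = 3

v_p(x) = 3 (factor: 137180 = 19^3 · 20); v_p(y) = 0 (factor: 7 = 19^0 · 7). Additivity: v_p(xy) = v_p(x) + v_p(y) = 3 + 0 = 3. (Direct check: xy = 960260 = 19^3 · (140).)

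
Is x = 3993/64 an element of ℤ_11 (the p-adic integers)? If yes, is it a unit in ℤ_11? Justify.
x ∈ ℤ_11 but not a unit; v_11(x) = 3 > 0

ℤ_11 = {x ∈ ℚ_11 : v_11(x) ≥ 0} and ℤ_11^× = {x ∈ ℤ_11 : v_11(x) = 0}. Here v_11(3993/64) = v_11(num) − v_11(den) = 3; compare against these criteria.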